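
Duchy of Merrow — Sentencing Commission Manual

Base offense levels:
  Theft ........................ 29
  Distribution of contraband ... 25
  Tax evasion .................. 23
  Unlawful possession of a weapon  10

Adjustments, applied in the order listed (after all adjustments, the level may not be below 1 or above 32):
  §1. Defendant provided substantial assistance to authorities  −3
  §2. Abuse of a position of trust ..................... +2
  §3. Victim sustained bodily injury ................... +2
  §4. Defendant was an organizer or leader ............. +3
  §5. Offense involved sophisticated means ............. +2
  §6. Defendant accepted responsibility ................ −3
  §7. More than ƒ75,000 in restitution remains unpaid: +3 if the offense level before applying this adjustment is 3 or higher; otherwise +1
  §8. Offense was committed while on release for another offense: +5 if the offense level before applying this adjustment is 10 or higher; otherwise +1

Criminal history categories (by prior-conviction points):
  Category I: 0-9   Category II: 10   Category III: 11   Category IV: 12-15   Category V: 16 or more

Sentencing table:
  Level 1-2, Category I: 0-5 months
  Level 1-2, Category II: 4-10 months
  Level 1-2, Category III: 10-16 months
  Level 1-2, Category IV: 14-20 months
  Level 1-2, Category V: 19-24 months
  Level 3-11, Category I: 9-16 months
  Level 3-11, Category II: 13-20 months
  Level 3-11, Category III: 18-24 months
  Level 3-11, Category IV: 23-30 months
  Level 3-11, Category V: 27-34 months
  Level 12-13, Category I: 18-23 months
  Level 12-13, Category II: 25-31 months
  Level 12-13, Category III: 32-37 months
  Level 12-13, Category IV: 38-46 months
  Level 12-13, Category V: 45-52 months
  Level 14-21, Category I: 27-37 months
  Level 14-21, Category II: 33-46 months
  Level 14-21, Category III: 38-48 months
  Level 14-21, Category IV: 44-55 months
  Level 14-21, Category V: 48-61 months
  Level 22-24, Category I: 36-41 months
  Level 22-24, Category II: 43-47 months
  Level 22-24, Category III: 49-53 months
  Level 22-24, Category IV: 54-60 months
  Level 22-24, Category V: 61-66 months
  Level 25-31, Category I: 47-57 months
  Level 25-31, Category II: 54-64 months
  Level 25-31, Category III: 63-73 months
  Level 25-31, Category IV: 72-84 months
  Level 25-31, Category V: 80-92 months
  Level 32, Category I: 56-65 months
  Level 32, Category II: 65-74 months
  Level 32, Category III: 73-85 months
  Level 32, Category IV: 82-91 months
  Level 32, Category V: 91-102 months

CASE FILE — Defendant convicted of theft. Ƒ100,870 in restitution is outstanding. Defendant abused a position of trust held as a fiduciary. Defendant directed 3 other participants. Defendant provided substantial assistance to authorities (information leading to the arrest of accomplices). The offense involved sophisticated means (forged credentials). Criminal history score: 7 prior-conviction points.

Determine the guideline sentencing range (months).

56-65 months

Base offense level for theft: 29.
§1 applies: 29 − 3 = 26.
§2 applies: 26 + 2 = 28.
§4 applies: 28 + 3 = 31.
§5 applies: 31 + 2 = 33.
§6 does not apply.
§7 applies (level before this adjustment is 33 ≥ 3, so +3): 33 + 3 = 36.
Level 36 exceeds the maximum of 32; capped at 32.
Final offense level: 32.
Criminal history: 7 prior points → Category I (0-9).
Level 32 falls in the 32 band.
Grid: Level 32 × Category I = 56-65 months.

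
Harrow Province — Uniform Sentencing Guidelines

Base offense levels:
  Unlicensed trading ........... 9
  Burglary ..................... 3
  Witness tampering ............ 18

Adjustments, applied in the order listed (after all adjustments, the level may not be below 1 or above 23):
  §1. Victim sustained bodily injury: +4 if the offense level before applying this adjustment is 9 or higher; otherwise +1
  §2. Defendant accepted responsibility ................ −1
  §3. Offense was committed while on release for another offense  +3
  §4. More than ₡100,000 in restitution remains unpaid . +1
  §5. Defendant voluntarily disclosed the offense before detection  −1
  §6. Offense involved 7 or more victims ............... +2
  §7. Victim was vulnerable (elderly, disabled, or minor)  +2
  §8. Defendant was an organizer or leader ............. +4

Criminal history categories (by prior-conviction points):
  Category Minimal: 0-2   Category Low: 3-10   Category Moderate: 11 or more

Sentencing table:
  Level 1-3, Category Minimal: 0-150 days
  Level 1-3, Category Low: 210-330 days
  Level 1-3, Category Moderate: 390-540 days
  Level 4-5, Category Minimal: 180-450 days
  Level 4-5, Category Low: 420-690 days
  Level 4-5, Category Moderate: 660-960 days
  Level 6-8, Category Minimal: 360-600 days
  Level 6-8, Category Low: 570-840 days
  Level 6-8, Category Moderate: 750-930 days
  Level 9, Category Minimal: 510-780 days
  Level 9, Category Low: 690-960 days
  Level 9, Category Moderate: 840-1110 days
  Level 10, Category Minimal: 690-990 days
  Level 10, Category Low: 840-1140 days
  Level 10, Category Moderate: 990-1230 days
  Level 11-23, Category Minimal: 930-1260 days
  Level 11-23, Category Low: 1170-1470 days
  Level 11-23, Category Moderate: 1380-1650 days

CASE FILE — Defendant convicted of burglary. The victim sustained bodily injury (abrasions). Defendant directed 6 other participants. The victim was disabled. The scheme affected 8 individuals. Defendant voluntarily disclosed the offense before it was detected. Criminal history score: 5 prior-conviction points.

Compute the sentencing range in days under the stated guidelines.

Base offense level for burglary: 3.
§1 applies (level before this adjustment is 3 < 9, so +1): 3 + 1 = 4.
§4 does not apply.
§5 applies: 4 − 1 = 3.
§6 applies: 3 + 2 = 5.
§7 applies: 5 + 2 = 7.
§8 applies: 7 + 4 = 11.
Final offense level: 11.
Criminal history: 5 prior points → Category Low (3-10).
Level 11 falls in the 11-23 band.
Grid: Level 11-23 × Category Low = 1170-1470 days.

1170-1470 days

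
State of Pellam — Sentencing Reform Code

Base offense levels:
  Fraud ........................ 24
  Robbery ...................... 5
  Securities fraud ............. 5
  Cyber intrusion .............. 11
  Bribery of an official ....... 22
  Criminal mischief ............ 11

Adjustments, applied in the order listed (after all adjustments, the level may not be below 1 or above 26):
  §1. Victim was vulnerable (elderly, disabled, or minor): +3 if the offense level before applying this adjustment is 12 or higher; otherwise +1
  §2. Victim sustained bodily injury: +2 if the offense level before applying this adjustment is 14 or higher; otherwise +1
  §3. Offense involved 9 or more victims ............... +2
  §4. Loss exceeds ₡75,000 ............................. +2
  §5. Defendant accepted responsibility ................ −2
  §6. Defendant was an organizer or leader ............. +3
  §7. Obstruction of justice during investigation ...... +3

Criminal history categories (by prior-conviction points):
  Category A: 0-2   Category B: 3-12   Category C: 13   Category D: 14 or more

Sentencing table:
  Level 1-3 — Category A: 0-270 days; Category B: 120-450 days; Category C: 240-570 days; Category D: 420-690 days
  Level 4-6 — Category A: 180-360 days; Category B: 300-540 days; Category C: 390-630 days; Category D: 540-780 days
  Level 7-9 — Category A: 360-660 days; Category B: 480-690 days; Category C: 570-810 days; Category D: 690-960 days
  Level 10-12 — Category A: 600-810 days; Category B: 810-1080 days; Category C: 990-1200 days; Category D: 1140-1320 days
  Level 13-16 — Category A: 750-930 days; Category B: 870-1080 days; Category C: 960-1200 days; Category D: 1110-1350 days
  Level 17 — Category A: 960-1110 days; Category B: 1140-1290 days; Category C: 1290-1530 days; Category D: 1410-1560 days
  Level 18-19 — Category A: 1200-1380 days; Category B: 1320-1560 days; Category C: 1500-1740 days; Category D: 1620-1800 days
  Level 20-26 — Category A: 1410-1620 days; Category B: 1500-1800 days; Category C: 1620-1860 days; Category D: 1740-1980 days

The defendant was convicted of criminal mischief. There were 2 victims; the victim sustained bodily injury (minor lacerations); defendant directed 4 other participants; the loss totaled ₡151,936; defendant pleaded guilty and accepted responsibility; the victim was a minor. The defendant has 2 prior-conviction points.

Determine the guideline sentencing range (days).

Base offense level for criminal mischief: 11.
§1 applies (level before this adjustment is 11 < 12, so +1): 11 + 1 = 12.
§2 applies (level before this adjustment is 12 < 14, so +1): 12 + 1 = 13.
§4 applies: 13 + 2 = 15.
§5 applies: 15 − 2 = 13.
§6 applies: 13 + 3 = 16.
§7 does not apply.
Final offense level: 16.
Criminal history: 2 prior points → Category A (0-2).
Level 16 falls in the 13-16 band.
Grid: Level 13-16 × Category A = 750-930 days.

750-930 days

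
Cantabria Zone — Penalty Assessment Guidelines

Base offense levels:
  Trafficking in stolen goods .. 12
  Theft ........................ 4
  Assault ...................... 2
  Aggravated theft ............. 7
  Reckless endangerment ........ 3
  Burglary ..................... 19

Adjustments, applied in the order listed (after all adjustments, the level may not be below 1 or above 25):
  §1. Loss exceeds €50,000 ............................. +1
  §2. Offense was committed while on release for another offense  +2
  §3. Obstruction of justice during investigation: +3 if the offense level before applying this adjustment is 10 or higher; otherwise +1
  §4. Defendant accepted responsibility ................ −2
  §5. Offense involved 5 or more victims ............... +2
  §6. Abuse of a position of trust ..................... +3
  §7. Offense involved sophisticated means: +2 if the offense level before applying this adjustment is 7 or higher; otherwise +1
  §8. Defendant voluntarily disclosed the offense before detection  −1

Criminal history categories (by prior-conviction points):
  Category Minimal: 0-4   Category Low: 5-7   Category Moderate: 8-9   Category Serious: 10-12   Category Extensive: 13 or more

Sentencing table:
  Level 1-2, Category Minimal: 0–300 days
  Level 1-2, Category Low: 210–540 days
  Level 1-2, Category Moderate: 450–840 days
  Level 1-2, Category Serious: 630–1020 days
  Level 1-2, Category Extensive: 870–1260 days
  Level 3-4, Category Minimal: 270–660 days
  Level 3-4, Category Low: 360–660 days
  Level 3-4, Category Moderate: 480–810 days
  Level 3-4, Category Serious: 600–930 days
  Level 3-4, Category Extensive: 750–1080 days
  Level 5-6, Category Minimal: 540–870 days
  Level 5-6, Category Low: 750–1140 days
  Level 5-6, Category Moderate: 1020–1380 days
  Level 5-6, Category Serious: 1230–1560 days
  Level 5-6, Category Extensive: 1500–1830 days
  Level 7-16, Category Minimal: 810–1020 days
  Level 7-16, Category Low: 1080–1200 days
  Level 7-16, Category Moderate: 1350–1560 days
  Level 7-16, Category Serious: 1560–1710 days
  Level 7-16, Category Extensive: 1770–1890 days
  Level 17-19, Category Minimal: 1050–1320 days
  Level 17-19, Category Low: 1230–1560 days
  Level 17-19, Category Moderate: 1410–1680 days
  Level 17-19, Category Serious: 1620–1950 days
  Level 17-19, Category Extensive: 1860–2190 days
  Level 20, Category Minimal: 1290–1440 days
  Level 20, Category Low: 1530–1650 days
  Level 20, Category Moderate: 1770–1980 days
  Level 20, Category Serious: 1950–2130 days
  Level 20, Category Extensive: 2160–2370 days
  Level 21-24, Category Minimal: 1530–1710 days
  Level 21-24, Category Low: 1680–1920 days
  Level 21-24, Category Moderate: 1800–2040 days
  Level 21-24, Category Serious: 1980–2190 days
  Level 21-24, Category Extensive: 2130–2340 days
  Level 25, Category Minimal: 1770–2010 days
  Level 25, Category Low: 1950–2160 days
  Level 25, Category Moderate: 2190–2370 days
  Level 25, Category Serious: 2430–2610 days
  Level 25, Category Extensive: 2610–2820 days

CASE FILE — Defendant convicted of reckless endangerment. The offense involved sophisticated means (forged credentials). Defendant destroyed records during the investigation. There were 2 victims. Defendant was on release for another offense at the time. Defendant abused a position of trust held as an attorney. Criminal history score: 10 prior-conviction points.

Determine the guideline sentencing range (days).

1560-1710 days

Base offense level for reckless endangerment: 3.
§1 does not apply.
§2 applies: 3 + 2 = 5.
§3 applies (level before this adjustment is 5 < 10, so +1): 5 + 1 = 6.
§5 does not apply.
§6 applies: 6 + 3 = 9.
§7 applies (level before this adjustment is 9 ≥ 7, so +2): 9 + 2 = 11.
Final offense level: 11.
Criminal history: 10 prior points → Category Serious (10-12).
Level 11 falls in the 7-16 band.
Grid: Level 7-16 × Category Serious = 1560-1710 days.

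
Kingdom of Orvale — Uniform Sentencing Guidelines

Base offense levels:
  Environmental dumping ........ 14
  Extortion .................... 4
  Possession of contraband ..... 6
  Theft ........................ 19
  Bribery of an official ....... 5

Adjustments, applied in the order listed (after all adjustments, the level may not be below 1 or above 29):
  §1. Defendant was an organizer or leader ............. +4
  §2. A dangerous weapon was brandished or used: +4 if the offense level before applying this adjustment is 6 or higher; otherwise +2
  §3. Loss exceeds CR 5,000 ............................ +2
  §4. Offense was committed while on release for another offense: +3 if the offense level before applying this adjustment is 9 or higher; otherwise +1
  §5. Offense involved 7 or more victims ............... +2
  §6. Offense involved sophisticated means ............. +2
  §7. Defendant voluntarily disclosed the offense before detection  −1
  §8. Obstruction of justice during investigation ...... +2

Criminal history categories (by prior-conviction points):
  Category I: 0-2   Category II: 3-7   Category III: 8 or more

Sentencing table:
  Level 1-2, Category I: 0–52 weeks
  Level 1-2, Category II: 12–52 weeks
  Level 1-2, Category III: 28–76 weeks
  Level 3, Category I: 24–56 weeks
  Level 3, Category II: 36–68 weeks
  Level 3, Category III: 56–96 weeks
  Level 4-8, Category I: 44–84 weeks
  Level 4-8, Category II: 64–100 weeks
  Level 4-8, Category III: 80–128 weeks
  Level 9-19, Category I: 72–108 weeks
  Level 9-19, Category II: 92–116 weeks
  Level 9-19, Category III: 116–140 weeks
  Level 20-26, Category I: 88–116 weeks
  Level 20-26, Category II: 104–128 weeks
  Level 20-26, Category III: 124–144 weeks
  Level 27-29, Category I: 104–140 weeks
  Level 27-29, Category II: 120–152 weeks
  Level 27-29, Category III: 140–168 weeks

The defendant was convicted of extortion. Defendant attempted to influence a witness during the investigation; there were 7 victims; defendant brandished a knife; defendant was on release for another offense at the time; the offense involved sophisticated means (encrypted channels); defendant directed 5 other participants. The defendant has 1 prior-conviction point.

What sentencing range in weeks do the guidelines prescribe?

Base offense level for extortion: 4.
§1 applies: 4 + 4 = 8.
§2 applies (level before this adjustment is 8 ≥ 6, so +4): 8 + 4 = 12.
§4 applies (level before this adjustment is 12 ≥ 9, so +3): 12 + 3 = 15.
§5 applies: 15 + 2 = 17.
§6 applies: 17 + 2 = 19.
§7 does not apply.
§8 applies: 19 + 2 = 21.
Final offense level: 21.
Criminal history: 1 prior point → Category I (0-2).
Level 21 falls in the 20-26 band.
Grid: Level 20-26 × Category I = 88-116 weeks.

88-116 weeks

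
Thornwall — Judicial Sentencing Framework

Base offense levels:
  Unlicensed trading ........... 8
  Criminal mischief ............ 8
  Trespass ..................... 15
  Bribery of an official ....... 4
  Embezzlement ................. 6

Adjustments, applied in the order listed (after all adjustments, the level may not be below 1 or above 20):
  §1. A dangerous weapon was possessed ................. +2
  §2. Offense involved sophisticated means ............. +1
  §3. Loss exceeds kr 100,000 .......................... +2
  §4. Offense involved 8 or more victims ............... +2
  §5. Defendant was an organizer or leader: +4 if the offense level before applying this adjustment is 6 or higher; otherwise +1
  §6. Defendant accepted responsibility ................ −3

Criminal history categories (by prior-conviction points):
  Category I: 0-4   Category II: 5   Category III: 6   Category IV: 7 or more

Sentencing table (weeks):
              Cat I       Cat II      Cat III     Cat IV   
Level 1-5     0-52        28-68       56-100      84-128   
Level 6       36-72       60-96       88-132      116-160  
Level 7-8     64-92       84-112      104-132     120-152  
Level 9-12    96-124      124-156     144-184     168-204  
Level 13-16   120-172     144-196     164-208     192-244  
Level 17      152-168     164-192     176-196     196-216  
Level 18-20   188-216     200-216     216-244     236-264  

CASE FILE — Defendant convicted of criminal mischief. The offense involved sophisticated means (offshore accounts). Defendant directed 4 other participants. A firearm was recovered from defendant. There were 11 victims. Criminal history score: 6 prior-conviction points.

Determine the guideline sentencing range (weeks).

Base offense level for criminal mischief: 8.
§1 applies: 8 + 2 = 10.
§2 applies: 10 + 1 = 11.
§4 applies: 11 + 2 = 13.
§5 applies (level before this adjustment is 13 ≥ 6, so +4): 13 + 4 = 17.
Final offense level: 17.
Criminal history: 6 prior points → Category III (6).
Level 17 falls in the 17 band.
Grid: Level 17 × Category III = 176-196 weeks.

176-196 weeks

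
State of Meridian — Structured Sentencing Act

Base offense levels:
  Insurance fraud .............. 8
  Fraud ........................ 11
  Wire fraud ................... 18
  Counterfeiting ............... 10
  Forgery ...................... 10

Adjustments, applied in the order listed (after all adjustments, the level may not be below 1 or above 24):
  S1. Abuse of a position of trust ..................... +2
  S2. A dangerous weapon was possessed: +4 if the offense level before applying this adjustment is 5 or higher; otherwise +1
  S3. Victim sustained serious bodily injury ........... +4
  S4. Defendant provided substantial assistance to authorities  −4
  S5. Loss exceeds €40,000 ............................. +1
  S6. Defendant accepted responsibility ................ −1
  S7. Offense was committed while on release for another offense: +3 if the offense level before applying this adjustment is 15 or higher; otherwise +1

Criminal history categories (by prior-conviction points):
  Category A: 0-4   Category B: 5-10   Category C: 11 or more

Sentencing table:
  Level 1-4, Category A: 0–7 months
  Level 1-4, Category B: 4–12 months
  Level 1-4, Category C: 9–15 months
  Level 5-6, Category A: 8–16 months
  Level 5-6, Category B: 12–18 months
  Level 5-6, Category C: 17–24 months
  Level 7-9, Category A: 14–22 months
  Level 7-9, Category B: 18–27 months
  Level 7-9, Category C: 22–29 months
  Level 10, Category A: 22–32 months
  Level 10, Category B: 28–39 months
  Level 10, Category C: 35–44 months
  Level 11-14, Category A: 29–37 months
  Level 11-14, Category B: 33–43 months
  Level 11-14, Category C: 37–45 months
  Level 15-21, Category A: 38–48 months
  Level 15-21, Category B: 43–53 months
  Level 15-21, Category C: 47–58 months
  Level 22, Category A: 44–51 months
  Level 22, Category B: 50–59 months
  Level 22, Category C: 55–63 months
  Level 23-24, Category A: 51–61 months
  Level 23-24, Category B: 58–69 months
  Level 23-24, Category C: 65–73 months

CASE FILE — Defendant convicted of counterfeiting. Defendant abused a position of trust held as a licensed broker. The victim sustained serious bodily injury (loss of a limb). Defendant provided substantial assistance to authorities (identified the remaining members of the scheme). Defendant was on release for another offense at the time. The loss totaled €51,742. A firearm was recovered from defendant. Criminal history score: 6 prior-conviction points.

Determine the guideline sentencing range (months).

43-53 months

Base offense level for counterfeiting: 10.
S1 applies: 10 + 2 = 12.
S2 applies (level before this adjustment is 12 ≥ 5, so +4): 12 + 4 = 16.
S3 applies: 16 + 4 = 20.
S4 applies: 20 − 4 = 16.
S5 applies: 16 + 1 = 17.
S6 does not apply.
S7 applies (level before this adjustment is 17 ≥ 15, so +3): 17 + 3 = 20.
Final offense level: 20.
Criminal history: 6 prior points → Category B (5-10).
Level 20 falls in the 15-21 band.
Grid: Level 15-21 × Category B = 43-53 months.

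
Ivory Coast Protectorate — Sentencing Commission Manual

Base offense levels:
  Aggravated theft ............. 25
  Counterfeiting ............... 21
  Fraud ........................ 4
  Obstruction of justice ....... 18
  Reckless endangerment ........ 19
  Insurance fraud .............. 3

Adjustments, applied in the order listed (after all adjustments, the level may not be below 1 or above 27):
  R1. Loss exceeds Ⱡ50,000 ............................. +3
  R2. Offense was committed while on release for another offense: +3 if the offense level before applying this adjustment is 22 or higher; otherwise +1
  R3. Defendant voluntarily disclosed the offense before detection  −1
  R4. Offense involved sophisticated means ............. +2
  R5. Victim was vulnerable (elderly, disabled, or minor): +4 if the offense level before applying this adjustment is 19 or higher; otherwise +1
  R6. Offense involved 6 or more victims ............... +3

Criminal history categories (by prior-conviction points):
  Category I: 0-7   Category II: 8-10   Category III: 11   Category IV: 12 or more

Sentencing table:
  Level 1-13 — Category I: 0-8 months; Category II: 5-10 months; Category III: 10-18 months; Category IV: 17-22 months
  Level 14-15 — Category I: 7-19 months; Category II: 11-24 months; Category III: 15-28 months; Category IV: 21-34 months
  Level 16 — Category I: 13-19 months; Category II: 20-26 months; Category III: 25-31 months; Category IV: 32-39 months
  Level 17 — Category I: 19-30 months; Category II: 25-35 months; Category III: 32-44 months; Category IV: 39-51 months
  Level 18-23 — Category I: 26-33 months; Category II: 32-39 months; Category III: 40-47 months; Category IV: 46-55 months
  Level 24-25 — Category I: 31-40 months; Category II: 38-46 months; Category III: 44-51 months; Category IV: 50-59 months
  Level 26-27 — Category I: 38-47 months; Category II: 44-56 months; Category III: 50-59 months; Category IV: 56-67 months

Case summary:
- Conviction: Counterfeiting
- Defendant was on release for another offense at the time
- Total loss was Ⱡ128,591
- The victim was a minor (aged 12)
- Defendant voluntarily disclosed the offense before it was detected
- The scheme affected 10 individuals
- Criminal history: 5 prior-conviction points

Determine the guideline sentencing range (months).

38-47 months

Base offense level for counterfeiting: 21.
R1 applies: 21 + 3 = 24.
R2 applies (level before this adjustment is 24 ≥ 22, so +3): 24 + 3 = 27.
R3 applies: 27 − 1 = 26.
R4 does not apply.
R5 applies (level before this adjustment is 26 ≥ 19, so +4): 26 + 4 = 30.
R6 applies: 30 + 3 = 33.
Level 33 exceeds the maximum of 27; capped at 27.
Final offense level: 27.
Criminal history: 5 prior points → Category I (0-7).
Level 27 falls in the 26-27 band.
Grid: Level 26-27 × Category I = 38-47 months.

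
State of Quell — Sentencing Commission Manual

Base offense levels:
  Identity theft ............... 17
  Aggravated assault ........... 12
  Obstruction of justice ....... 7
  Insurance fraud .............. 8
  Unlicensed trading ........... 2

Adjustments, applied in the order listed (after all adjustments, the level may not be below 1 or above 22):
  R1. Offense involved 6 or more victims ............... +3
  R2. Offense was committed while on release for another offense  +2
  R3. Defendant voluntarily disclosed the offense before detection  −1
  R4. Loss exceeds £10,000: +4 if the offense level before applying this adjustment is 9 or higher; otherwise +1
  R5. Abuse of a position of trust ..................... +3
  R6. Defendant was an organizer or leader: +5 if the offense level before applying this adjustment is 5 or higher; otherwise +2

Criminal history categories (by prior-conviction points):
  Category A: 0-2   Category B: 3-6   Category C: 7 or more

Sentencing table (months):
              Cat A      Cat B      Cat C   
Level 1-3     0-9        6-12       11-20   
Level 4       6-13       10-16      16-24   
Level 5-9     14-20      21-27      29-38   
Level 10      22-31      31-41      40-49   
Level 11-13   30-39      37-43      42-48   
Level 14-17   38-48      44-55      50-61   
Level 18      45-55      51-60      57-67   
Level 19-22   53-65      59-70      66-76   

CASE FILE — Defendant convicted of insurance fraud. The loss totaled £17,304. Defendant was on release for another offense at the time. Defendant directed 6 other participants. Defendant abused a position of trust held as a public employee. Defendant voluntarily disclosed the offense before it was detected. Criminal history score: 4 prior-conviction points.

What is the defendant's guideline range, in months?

59-70 months

Base offense level for insurance fraud: 8.
R1 does not apply.
R2 applies: 8 + 2 = 10.
R3 applies: 10 − 1 = 9.
R4 applies (level before this adjustment is 9 ≥ 9, so +4): 9 + 4 = 13.
R5 applies: 13 + 3 = 16.
R6 applies (level before this adjustment is 16 ≥ 5, so +5): 16 + 5 = 21.
Final offense level: 21.
Criminal history: 4 prior points → Category B (3-6).
Level 21 falls in the 19-22 band.
Grid: Level 19-22 × Category B = 59-70 months.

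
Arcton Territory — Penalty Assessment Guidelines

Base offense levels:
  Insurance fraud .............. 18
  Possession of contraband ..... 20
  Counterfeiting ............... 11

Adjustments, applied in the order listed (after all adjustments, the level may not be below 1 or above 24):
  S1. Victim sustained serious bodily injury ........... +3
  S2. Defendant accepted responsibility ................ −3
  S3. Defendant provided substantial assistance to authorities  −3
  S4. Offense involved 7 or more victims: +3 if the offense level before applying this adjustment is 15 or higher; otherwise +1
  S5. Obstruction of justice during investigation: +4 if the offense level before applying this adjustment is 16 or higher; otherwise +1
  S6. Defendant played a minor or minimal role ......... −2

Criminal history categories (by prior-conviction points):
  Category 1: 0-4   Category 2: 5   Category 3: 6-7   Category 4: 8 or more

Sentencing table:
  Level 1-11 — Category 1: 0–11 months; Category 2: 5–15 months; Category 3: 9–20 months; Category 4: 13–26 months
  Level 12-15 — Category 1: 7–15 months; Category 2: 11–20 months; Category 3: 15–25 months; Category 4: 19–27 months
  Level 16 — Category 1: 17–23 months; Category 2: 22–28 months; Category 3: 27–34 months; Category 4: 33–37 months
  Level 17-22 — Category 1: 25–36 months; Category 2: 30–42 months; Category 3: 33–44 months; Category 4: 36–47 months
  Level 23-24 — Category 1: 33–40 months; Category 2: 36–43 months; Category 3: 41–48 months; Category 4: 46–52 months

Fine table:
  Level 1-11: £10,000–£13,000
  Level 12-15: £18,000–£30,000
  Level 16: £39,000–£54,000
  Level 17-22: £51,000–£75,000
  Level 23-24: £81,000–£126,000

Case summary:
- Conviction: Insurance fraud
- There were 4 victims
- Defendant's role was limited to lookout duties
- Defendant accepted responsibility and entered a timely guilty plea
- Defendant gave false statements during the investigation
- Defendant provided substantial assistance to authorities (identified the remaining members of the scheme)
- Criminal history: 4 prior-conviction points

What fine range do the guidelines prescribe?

Base offense level for insurance fraud: 18.
S2 applies: 18 − 3 = 15.
S3 applies: 15 − 3 = 12.
S4 does not apply.
S5 applies (level before this adjustment is 12 < 16, so +1): 12 + 1 = 13.
S6 applies: 13 − 2 = 11.
Final offense level: 11.
Level 11 falls in the 1-11 band.
Fine table: Level 1-11 → £10,000–£13,000.

£10,000–£13,000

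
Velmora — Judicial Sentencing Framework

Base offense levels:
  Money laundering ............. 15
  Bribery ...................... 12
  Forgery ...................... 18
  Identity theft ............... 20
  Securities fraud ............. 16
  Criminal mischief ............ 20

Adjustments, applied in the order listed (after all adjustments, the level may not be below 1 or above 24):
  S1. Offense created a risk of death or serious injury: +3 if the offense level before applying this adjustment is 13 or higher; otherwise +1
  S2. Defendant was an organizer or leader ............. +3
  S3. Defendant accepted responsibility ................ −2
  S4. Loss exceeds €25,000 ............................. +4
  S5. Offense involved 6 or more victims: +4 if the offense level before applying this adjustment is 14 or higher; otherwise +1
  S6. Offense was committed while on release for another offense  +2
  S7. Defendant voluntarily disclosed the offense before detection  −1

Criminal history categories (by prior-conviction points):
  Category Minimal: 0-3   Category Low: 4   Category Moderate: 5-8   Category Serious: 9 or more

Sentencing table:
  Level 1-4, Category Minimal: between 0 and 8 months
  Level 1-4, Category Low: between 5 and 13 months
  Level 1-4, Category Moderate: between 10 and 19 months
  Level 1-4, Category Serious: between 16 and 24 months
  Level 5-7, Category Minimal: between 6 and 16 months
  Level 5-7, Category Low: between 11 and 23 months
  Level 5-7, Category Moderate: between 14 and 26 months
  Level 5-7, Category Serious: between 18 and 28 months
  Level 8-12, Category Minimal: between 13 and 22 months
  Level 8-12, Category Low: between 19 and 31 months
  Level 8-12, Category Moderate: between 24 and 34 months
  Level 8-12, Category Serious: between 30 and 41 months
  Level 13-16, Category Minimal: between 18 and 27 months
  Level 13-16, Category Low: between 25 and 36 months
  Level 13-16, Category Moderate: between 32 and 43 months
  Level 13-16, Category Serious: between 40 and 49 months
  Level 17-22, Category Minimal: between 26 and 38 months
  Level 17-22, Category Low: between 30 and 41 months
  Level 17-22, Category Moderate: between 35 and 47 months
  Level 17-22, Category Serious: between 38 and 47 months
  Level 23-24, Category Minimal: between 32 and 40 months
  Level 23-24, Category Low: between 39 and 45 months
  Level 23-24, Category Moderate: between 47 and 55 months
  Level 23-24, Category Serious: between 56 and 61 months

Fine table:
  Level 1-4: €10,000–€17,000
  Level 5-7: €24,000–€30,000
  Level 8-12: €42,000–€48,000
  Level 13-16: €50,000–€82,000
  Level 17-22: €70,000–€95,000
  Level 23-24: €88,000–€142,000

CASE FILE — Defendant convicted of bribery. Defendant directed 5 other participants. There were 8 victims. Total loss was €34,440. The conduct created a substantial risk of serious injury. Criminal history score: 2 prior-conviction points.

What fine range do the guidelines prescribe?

Base offense level for bribery: 12.
S1 applies (level before this adjustment is 12 < 13, so +1): 12 + 1 = 13.
S2 applies: 13 + 3 = 16.
S3 does not apply.
S4 applies: 16 + 4 = 20.
S5 applies (level before this adjustment is 20 ≥ 14, so +4): 20 + 4 = 24.
S6 does not apply.
Final offense level: 24.
Level 24 falls in the 23-24 band.
Fine table: Level 23-24 → €88,000–€142,000.

€88,000–€142,000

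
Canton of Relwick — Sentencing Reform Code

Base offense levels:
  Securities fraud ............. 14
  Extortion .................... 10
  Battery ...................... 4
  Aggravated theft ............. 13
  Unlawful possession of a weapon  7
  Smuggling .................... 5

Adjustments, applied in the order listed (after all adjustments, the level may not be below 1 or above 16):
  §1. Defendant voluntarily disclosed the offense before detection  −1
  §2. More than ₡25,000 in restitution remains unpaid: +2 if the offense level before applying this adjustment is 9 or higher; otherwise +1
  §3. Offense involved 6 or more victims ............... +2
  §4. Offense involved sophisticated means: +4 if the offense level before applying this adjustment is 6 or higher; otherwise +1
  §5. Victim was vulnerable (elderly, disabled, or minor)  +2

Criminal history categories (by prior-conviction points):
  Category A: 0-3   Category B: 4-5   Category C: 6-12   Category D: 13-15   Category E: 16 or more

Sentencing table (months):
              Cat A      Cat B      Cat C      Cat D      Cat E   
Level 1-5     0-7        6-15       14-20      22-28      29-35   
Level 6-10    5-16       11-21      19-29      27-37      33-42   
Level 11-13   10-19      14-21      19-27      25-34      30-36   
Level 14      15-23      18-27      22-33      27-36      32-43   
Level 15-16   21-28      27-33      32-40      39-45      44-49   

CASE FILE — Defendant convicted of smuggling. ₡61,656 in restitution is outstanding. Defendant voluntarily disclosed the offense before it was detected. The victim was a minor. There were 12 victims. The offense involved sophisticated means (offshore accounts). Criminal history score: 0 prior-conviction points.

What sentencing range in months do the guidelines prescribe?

10-19 months

Base offense level for smuggling: 5.
§1 applies: 5 − 1 = 4.
§2 applies (level before this adjustment is 4 < 9, so +1): 4 + 1 = 5.
§3 applies: 5 + 2 = 7.
§4 applies (level before this adjustment is 7 ≥ 6, so +4): 7 + 4 = 11.
§5 applies: 11 + 2 = 13.
Final offense level: 13.
Criminal history: 0 prior points → Category A (0-3).
Level 13 falls in the 11-13 band.
Grid: Level 11-13 × Category A = 10-19 months.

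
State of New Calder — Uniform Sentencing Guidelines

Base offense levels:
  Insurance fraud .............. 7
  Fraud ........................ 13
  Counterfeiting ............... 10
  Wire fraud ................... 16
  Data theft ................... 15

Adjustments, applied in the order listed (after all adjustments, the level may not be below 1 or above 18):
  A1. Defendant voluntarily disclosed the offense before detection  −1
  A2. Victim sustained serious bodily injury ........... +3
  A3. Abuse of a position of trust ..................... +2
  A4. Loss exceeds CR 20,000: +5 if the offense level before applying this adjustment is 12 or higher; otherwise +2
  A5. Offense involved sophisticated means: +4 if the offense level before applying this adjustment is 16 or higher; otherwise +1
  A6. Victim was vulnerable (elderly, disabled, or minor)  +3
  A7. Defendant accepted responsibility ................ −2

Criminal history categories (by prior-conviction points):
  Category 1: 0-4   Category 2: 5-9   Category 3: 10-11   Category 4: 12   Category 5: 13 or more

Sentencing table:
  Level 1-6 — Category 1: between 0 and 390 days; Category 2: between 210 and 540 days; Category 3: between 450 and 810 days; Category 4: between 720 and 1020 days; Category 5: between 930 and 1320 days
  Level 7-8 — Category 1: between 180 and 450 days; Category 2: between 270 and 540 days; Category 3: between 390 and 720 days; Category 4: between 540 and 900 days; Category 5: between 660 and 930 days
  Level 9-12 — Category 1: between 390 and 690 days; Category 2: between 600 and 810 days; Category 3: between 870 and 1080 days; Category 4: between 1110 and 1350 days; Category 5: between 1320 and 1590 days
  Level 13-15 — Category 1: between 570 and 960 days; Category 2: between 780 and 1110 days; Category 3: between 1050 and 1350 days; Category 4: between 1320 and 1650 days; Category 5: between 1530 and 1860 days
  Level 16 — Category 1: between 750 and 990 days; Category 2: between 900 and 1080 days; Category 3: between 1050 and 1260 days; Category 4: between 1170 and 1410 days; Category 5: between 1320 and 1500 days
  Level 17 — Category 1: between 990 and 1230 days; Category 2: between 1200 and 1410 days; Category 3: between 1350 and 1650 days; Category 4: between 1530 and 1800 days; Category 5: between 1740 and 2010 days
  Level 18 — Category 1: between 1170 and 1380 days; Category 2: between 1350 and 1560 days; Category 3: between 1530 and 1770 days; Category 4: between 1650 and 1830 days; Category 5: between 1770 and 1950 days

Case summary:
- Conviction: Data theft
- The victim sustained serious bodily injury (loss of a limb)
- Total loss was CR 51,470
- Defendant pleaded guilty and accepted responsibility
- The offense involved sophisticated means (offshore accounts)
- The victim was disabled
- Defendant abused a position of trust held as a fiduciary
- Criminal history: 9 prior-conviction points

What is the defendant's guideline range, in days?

Base offense level for data theft: 15.
A2 applies: 15 + 3 = 18.
A3 applies: 18 + 2 = 20.
A4 applies (level before this adjustment is 20 ≥ 12, so +5): 20 + 5 = 25.
A5 applies (level before this adjustment is 25 ≥ 16, so +4): 25 + 4 = 29.
A6 applies: 29 + 3 = 32.
A7 applies: 32 − 2 = 30.
Level 30 exceeds the maximum of 18; capped at 18.
Final offense level: 18.
Criminal history: 9 prior points → Category 2 (5-9).
Level 18 falls in the 18 band.
Grid: Level 18 × Category 2 = 1350-1560 days.

1350-1560 days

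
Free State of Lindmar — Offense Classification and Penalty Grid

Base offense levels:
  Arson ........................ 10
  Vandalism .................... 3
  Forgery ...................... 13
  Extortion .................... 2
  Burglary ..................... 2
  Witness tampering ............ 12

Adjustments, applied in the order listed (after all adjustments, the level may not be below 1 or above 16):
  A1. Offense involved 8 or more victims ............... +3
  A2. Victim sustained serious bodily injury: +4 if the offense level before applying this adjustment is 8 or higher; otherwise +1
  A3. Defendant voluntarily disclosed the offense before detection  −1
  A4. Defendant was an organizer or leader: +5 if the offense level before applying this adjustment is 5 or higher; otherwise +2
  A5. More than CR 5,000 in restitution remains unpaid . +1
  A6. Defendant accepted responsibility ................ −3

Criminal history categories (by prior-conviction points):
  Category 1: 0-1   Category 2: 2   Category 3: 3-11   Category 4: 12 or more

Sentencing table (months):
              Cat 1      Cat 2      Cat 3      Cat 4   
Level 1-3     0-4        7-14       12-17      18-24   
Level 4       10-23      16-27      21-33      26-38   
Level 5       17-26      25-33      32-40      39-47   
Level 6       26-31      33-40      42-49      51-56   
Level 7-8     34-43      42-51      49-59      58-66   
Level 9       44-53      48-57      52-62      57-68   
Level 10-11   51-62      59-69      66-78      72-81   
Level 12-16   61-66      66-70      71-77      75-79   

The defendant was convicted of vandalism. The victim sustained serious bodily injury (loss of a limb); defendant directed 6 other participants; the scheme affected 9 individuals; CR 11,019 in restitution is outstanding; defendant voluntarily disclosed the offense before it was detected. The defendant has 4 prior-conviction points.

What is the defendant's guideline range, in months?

Base offense level for vandalism: 3.
A1 applies: 3 + 3 = 6.
A2 applies (level before this adjustment is 6 < 8, so +1): 6 + 1 = 7.
A3 applies: 7 − 1 = 6.
A4 applies (level before this adjustment is 6 ≥ 5, so +5): 6 + 5 = 11.
A5 applies: 11 + 1 = 12.
Final offense level: 12.
Criminal history: 4 prior points → Category 3 (3-11).
Level 12 falls in the 12-16 band.
Grid: Level 12-16 × Category 3 = 71-77 months.

71-77 months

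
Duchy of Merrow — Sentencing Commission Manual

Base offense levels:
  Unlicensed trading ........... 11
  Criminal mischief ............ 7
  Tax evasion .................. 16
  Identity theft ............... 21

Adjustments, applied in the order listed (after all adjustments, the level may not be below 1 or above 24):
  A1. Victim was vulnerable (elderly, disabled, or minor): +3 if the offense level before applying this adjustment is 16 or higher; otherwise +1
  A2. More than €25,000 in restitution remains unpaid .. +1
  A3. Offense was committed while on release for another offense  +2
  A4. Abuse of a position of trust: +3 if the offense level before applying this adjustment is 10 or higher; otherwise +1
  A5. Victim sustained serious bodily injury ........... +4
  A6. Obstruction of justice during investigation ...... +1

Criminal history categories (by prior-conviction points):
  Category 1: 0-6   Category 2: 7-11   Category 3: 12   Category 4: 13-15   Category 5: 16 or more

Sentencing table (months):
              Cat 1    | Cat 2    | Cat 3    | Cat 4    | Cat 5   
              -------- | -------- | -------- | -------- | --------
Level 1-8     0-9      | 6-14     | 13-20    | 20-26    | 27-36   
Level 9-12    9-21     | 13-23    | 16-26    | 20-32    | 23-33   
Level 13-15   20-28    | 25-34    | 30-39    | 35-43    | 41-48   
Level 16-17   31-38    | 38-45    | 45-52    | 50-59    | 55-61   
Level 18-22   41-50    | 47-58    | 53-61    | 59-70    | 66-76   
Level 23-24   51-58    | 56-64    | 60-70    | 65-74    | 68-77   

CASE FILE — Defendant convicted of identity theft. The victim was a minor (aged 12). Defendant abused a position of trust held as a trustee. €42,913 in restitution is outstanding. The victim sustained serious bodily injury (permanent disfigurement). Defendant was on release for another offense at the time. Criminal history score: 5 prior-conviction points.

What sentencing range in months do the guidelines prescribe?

Base offense level for identity theft: 21.
A1 applies (level before this adjustment is 21 ≥ 16, so +3): 21 + 3 = 24.
A2 applies: 24 + 1 = 25.
A3 applies: 25 + 2 = 27.
A4 applies (level before this adjustment is 27 ≥ 10, so +3): 27 + 3 = 30.
A5 applies: 30 + 4 = 34.
A6 does not apply.
Level 34 exceeds the maximum of 24; capped at 24.
Final offense level: 24.
Criminal history: 5 prior points → Category 1 (0-6).
Level 24 falls in the 23-24 band.
Grid: Level 23-24 × Category 1 = 51-58 months.

51-58 months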